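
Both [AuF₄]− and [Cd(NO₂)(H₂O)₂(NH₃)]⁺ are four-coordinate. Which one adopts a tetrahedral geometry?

For [AuF₄]−: Summing ligand charges against the −1 overall charge gives an oxidation state of +3 for gold. Group 11 minus oxidation state 3 gives a d⁸ configuration. A 5d d⁸ ion has a large crystal-field splitting; square planar leaves the high-energy d_{x²−y²} orbital empty and maximises CFSE. → square planar.
For [Cd(NO₂)(H₂O)₂(NH₃)]⁺: Each nitro (N-bound nitrite) is −1; water is neutral; ammonia is neutral; balancing the +1 overall charge requires Cd(II). Cd sits in group 12, so the d-electron count is 12 − 2 = 10. A d¹⁰ ion has no crystal-field stabilisation preference between square planar and tetrahedral, so four ligands adopt the sterically favoured tetrahedral geometry. → tetrahedral.

[Cd(NO₂)(H₂O)₂(NH₃)]⁺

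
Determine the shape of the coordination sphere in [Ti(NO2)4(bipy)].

octahedral

Summing ligand charges against the 0 overall charge gives an oxidation state of +4 for titanium.
Ti sits in group 4, so the d-electron count is 4 − 4 = 0.
Counting donor atoms: 4×nitro (N-bound nitrite) (monodentate) → 4 donors; 1×2,2′-bipyridine (bidentate) → 2 donors. Coordination number = 6.
Six donors around a single metal centre give an octahedral coordination sphere.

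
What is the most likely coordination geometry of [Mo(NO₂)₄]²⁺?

Each nitro (N-bound nitrite) is −1; balancing the +2 overall charge requires Mo(VI).
Molybdenum is a group-6 element; Mo(VI) is therefore d⁰.
Coordination number: 4.
A d⁰ ion has no crystal-field stabilisation preference between square planar and tetrahedral, so four ligands adopt the sterically favoured tetrahedral geometry.

tetrahedral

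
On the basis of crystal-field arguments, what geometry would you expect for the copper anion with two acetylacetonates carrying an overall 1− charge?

tetrahedral

Each acetylacetonate is −1; balancing the −1 overall charge requires Cu(I).
Copper is a group-11 element; Cu(I) is therefore d¹⁰.
Counting donor atoms: 2×acetylacetonate (bidentate) → 4 donors. Coordination number = 4.
A d¹⁰ ion has no crystal-field stabilisation preference between square planar and tetrahedral, so four ligands adopt the sterically favoured tetrahedral geometry.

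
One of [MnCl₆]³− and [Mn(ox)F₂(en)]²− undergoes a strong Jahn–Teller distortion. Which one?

[MnCl₆]³−

[MnCl₆]³−: Ligand charges: each chloride is −1. With an overall charge of −3 the manganese centre must be in the +3 oxidation state. Manganese is a group-7 element; Mn(III) is therefore d⁴. Chloride is a weak-field ligand for a first-row metal, so the complex is high-spin. The t₂g³e_g¹ (high-spin) configuration has an unevenly filled e_g set; the Jahn–Teller theorem predicts a tetragonal distortion (typically axial elongation) to lift the degeneracy.
[Mn(ox)F₂(en)]²−: Each oxalate is −2; each fluoride is −1; ethylenediamine is neutral; balancing the −2 overall charge requires Mn(II). Mn sits in group 7, so the d-electron count is 7 − 2 = 5. Fluoride and oxalate are weak-field ligands for a first-row metal, so the complex is high-spin. The d⁵ configuration leaves the e_g set evenly filled (or empty) — no strong Jahn–Teller driving force.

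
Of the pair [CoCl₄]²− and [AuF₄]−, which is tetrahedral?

For [CoCl₄]²−: Ligand charges: each chloride is −1. With an overall charge of −2 the cobalt centre must be in the +2 oxidation state. Group 9 minus oxidation state 2 gives a d⁷ configuration. For a high-spin 3d d⁷ ion with weak-field ligands the small Δₜ gives little square-planar CFSE advantage, so four ligands adopt the sterically favoured tetrahedral geometry. → tetrahedral.
For [AuF₄]−: Each fluoride is −1; balancing the −1 overall charge requires Au(III). Gold is a group-11 element; Au(III) is therefore d⁸. A 5d d⁸ ion has a large crystal-field splitting; square planar leaves the high-energy d_{x²−y²} orbital empty and maximises CFSE. → square planar.

[CoCl₄]²−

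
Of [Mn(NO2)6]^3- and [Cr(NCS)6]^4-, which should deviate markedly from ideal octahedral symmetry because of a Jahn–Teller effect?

[Mn(NO2)6]^3-: Ligand charges: each nitro (N-bound nitrite) is −1. With an overall charge of −3 the manganese centre must be in the +3 oxidation state. Mn sits in group 7, so the d-electron count is 7 − 3 = 4. Nitro (N-bound nitrite) is a strong-field ligand (high in the spectrochemical series) for a first-row metal, so the complex is low-spin. The d⁴ configuration leaves the e_g set evenly filled (or empty) — no strong Jahn–Teller driving force.
[Cr(NCS)6]^4-: Ligand charges: each isothiocyanate is −1. With an overall charge of −4 the chromium centre must be in the +2 oxidation state. Group 6 minus oxidation state 2 gives a d⁴ configuration. Isothiocyanate is a weak-field ligand for a first-row metal, so the complex is high-spin. The t₂g³e_g¹ (high-spin) configuration has an unevenly filled e_g set; the Jahn–Teller theorem predicts a tetragonal distortion (typically axial elongation) to lift the degeneracy.

[Cr(NCS)6]^4-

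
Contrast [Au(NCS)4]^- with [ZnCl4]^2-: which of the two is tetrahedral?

[ZnCl4]^2-

For [Au(NCS)4]^-: Summing ligand charges against the −1 overall charge gives an oxidation state of +3 for gold. Gold is a group-11 element; Au(III) is therefore d⁸. A 5d d⁸ ion has a large crystal-field splitting; square planar leaves the high-energy d_{x²−y²} orbital empty and maximises CFSE. → square planar.
For [ZnCl4]^2-: Summing ligand charges against the −2 overall charge gives an oxidation state of +2 for zinc. Zinc is a group-12 element; Zn(II) is therefore d¹⁰. A d¹⁰ ion has no crystal-field stabilisation preference between square planar and tetrahedral, so four ligands adopt the sterically favoured tetrahedral geometry. → tetrahedral.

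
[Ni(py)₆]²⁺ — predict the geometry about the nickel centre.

octahedral

Pyridine is neutral; balancing the +2 overall charge requires Ni(II).
Ni sits in group 10, so the d-electron count is 10 − 2 = 8.
Coordination number: 6.
Six donors around a single metal centre give an octahedral coordination sphere.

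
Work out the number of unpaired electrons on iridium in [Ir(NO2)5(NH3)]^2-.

Each nitro (N-bound nitrite) is −1; ammonia is neutral; balancing the −2 overall charge requires Ir(III).
Group 9 minus oxidation state 3 gives a d⁶ configuration.
The spin state decides the count: a 5d ion has a large Δₒ and is invariably low-spin.
An octahedral low-spin d⁶ ion is t₂g⁶e_g⁰, giving 0 unpaired electrons.

0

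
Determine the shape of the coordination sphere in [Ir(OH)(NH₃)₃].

square planar

Ligand charges: each hydroxide is −1; ammonia is neutral. With an overall charge of 0 the iridium centre must be in the +1 oxidation state.
Ir sits in group 9, so the d-electron count is 9 − 1 = 8.
Coordination number: 4.
A 5d d⁸ ion has a large crystal-field splitting; square planar leaves the high-energy d_{x²−y²} orbital empty and maximises CFSE.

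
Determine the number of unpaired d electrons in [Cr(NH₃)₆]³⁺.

3 unpaired electrons

Summing ligand charges against the +3 overall charge gives an oxidation state of +3 for chromium.
Chromium is a group-6 element; Cr(III) is therefore d³.
In an octahedral field the d³ configuration is t₂g³e_g⁰ (only one arrangement possible), giving 3 unpaired electrons.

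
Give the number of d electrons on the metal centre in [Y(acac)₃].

d⁰

Each acetylacetonate is −1; balancing the 0 overall charge requires Y(III).
Y sits in group 3, so the d-electron count is 3 − 3 = 0.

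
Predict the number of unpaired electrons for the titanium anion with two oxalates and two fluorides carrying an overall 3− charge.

1

Summing ligand charges against the −3 overall charge gives an oxidation state of +3 for titanium.
Ti sits in group 4, so the d-electron count is 4 − 3 = 1.
Counting donor atoms: 2×oxalate (bidentate) → 4 donors; 2×fluoride (monodentate) → 2 donors. Coordination number = 6.
In an octahedral field the d¹ configuration is t₂g¹e_g⁰ (only one arrangement possible), giving 1 unpaired electron.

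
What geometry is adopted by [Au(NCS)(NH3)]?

Each isothiocyanate is −1; ammonia is neutral; balancing the 0 overall charge requires Au(I).
Gold is a group-11 element; Au(I) is therefore d¹⁰.
With 2 monodentate ligands the coordination number is 2.
A d¹⁰ ion with only two ligands adopts a linear arrangement (sp hybridisation; no CFSE preference).

linear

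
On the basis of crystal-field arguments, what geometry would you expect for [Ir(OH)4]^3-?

square planar

Each hydroxide is −1; balancing the −3 overall charge requires Ir(I).
Group 9 minus oxidation state 1 gives a d⁸ configuration.
Coordination number: 4.
A 5d d⁸ ion has a large crystal-field splitting; square planar leaves the high-energy d_{x²−y²} orbital empty and maximises CFSE.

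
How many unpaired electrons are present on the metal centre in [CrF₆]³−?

3 unpaired electrons

Summing ligand charges against the −3 overall charge gives an oxidation state of +3 for chromium.
Group 6 minus oxidation state 3 gives a d³ configuration.
In an octahedral field the d³ configuration is t₂g³e_g⁰ (only one arrangement possible), giving 3 unpaired electrons.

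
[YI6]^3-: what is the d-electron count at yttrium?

d⁰

Summing ligand charges against the −3 overall charge gives an oxidation state of +3 for yttrium.
Y sits in group 3, so the d-electron count is 3 − 3 = 0.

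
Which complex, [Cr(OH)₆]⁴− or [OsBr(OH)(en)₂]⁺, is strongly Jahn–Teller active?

[Cr(OH)₆]⁴−: Summing ligand charges against the −4 overall charge gives an oxidation state of +2 for chromium. Chromium is a group-6 element; Cr(II) is therefore d⁴. Hydroxide is a weak-field ligand for a first-row metal, so the complex is high-spin. The t₂g³e_g¹ (high-spin) configuration has an unevenly filled e_g set; the Jahn–Teller theorem predicts a tetragonal distortion (typically axial elongation) to lift the degeneracy.
[OsBr(OH)(en)₂]⁺: Summing ligand charges against the +1 overall charge gives an oxidation state of +3 for osmium. Osmium is a group-8 element; Os(III) is therefore d⁵. A 5d ion has a large Δₒ and is invariably low-spin. The d⁵ configuration leaves the e_g set evenly filled (or empty) — no strong Jahn–Teller driving force.

[Cr(OH)₆]⁴−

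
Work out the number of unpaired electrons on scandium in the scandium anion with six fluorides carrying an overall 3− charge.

Summing ligand charges against the −3 overall charge gives an oxidation state of +3 for scandium.
Group 3 minus oxidation state 3 gives a d⁰ configuration.
In an octahedral field the d⁰ configuration is t₂g⁰e_g⁰, giving 0 unpaired electrons.

0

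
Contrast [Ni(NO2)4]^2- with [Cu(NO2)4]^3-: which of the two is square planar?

[Ni(NO2)4]^2-

For [Ni(NO2)4]^2-: Summing ligand charges against the −2 overall charge gives an oxidation state of +2 for nickel. Nickel is a group-10 element; Ni(II) is therefore d⁸. Nitro (N-bound nitrite) is a strong-field ligand (high in the spectrochemical series). A 3d d⁸ ion with strong-field ligands gains enough CFSE to favour square planar over tetrahedral. → square planar.
For [Cu(NO2)4]^3-: Ligand charges: each nitro (N-bound nitrite) is −1. With an overall charge of −3 the copper centre must be in the +1 oxidation state. Copper is a group-11 element; Cu(I) is therefore d¹⁰. A d¹⁰ ion has no crystal-field stabilisation preference between square planar and tetrahedral, so four ligands adopt the sterically favoured tetrahedral geometry. → tetrahedral.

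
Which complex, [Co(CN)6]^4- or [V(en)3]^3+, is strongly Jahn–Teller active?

[Co(CN)6]^4-

[Co(CN)6]^4-: Summing ligand charges against the −4 overall charge gives an oxidation state of +2 for cobalt. Co sits in group 9, so the d-electron count is 9 − 2 = 7. Cyanide is a strong-field ligand (high in the spectrochemical series) for a first-row metal, so the complex is low-spin. The t₂g⁶e_g¹ (low-spin) configuration has an unevenly filled e_g set; the Jahn–Teller theorem predicts a tetragonal distortion (typically axial elongation) to lift the degeneracy.
[V(en)3]^3+: Ethylenediamine is neutral; balancing the +3 overall charge requires V(III). Vanadium is a group-5 element; V(III) is therefore d². The d² configuration leaves the e_g set evenly filled (or empty) — no strong Jahn–Teller driving force.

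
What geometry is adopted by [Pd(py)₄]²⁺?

square planar

Ligand charges: pyridine is neutral. With an overall charge of +2 the palladium centre must be in the +2 oxidation state.
Group 10 minus oxidation state 2 gives a d⁸ configuration.
With 4 monodentate ligands the coordination number is 4.
A 4d d⁸ ion has a large crystal-field splitting; square planar leaves the high-energy d_{x²−y²} orbital empty and maximises CFSE.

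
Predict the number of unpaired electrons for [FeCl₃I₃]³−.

5 unpaired electrons

Ligand charges: each chloride is −1; each iodide is −1. With an overall charge of −3 the iron centre must be in the +3 oxidation state.
Fe sits in group 8, so the d-electron count is 8 − 3 = 5.
The spin state decides the count: Chloride and iodide are weak-field ligands for a first-row metal, so the complex is high-spin.
An octahedral high-spin d⁵ ion is t₂g³e_g², giving 5 unpaired electrons.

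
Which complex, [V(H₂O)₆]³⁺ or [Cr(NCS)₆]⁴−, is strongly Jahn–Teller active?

[Cr(NCS)₆]⁴−

[V(H₂O)₆]³⁺: Water is neutral; balancing the +3 overall charge requires V(III). V sits in group 5, so the d-electron count is 5 − 3 = 2. The d² configuration leaves the e_g set evenly filled (or empty) — no strong Jahn–Teller driving force.
[Cr(NCS)₆]⁴−: Ligand charges: each isothiocyanate is −1. With an overall charge of −4 the chromium centre must be in the +2 oxidation state. Cr sits in group 6, so the d-electron count is 6 − 2 = 4. Isothiocyanate is a weak-field ligand for a first-row metal, so the complex is high-spin. The t₂g³e_g¹ (high-spin) configuration has an unevenly filled e_g set; the Jahn–Teller theorem predicts a tetragonal distortion (typically axial elongation) to lift the degeneracy.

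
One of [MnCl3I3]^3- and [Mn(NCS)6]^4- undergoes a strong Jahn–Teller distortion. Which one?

[MnCl3I3]^3-

[MnCl3I3]^3-: Each chloride is −1; each iodide is −1; balancing the −3 overall charge requires Mn(III). Group 7 minus oxidation state 3 gives a d⁴ configuration. Chloride and iodide are weak-field ligands for a first-row metal, so the complex is high-spin. The t₂g³e_g¹ (high-spin) configuration has an unevenly filled e_g set; the Jahn–Teller theorem predicts a tetragonal distortion (typically axial elongation) to lift the degeneracy.
[Mn(NCS)6]^4-: Ligand charges: each isothiocyanate is −1. With an overall charge of −4 the manganese centre must be in the +2 oxidation state. Group 7 minus oxidation state 2 gives a d⁵ configuration. Isothiocyanate is a weak-field ligand for a first-row metal, so the complex is high-spin. The d⁵ configuration leaves the e_g set evenly filled (or empty) — no strong Jahn–Teller driving force.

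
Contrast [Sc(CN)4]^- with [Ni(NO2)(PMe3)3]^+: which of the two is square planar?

For [Sc(CN)4]^-: Summing ligand charges against the −1 overall charge gives an oxidation state of +3 for scandium. Scandium is a group-3 element; Sc(III) is therefore d⁰. A d⁰ ion has no crystal-field stabilisation preference between square planar and tetrahedral, so four ligands adopt the sterically favoured tetrahedral geometry. → tetrahedral.
For [Ni(NO2)(PMe3)3]^+: Summing ligand charges against the +1 overall charge gives an oxidation state of +2 for nickel. Nickel is a group-10 element; Ni(II) is therefore d⁸. Nitro (N-bound nitrite) and trimethylphosphine are strong-field ligands (high in the spectrochemical series). A 3d d⁸ ion with strong-field ligands gains enough CFSE to favour square planar over tetrahedral. → square planar.

[Ni(NO2)(PMe3)3]^+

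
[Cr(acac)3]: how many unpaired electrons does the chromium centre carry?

3 unpaired electrons

Ligand charges: each acetylacetonate is −1. With an overall charge of 0 the chromium centre must be in the +3 oxidation state.
Group 6 minus oxidation state 3 gives a d³ configuration.
Counting donor atoms: 3×acetylacetonate (bidentate) → 6 donors. Coordination number = 6.
In an octahedral field the d³ configuration is t₂g³e_g⁰ (only one arrangement possible), giving 3 unpaired electrons.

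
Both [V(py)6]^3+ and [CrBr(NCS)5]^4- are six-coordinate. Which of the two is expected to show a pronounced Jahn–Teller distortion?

[CrBr(NCS)5]^4-

[V(py)6]^3+: Summing ligand charges against the +3 overall charge gives an oxidation state of +3 for vanadium. Group 5 minus oxidation state 3 gives a d² configuration. The d² configuration leaves the e_g set evenly filled (or empty) — no strong Jahn–Teller driving force.
[CrBr(NCS)5]^4-: Ligand charges: each bromide is −1; each isothiocyanate is −1. With an overall charge of −4 the chromium centre must be in the +2 oxidation state. Chromium is a group-6 element; Cr(II) is therefore d⁴. Bromide and isothiocyanate are weak-field ligands for a first-row metal, so the complex is high-spin. The t₂g³e_g¹ (high-spin) configuration has an unevenly filled e_g set; the Jahn–Teller theorem predicts a tetragonal distortion (typically axial elongation) to lift the degeneracy.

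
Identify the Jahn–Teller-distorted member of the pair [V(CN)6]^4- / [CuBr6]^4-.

[V(CN)6]^4-: Ligand charges: each cyanide is −1. With an overall charge of −4 the vanadium centre must be in the +2 oxidation state. Vanadium is a group-5 element; V(II) is therefore d³. The d³ configuration leaves the e_g set evenly filled (or empty) — no strong Jahn–Teller driving force.
[CuBr6]^4-: Each bromide is −1; balancing the −4 overall charge requires Cu(II). Cu sits in group 11, so the d-electron count is 11 − 2 = 9. The t₂g⁶e_g³ configuration has an unevenly filled e_g set; the Jahn–Teller theorem predicts a tetragonal distortion (typically axial elongation) to lift the degeneracy.

[CuBr6]^4-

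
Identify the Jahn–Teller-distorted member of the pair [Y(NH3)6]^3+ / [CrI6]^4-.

[Y(NH3)6]^3+: Ligand charges: ammonia is neutral. With an overall charge of +3 the yttrium centre must be in the +3 oxidation state. Yttrium is a group-3 element; Y(III) is therefore d⁰. The d⁰ configuration leaves the e_g set evenly filled (or empty) — no strong Jahn–Teller driving force.
[CrI6]^4-: Summing ligand charges against the −4 overall charge gives an oxidation state of +2 for chromium. Cr sits in group 6, so the d-electron count is 6 − 2 = 4. Iodide is a weak-field ligand for a first-row metal, so the complex is high-spin. The t₂g³e_g¹ (high-spin) configuration has an unevenly filled e_g set; the Jahn–Teller theorem predicts a tetragonal distortion (typically axial elongation) to lift the degeneracy.

[CrI6]^4-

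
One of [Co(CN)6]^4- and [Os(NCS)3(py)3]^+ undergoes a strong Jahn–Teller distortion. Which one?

[Co(CN)6]^4-

[Co(CN)6]^4-: Each cyanide is −1; balancing the −4 overall charge requires Co(II). Cobalt is a group-9 element; Co(II) is therefore d⁷. Cyanide is a strong-field ligand (high in the spectrochemical series) for a first-row metal, so the complex is low-spin. The t₂g⁶e_g¹ (low-spin) configuration has an unevenly filled e_g set; the Jahn–Teller theorem predicts a tetragonal distortion (typically axial elongation) to lift the degeneracy.
[Os(NCS)3(py)3]^+: Ligand charges: each isothiocyanate is −1; pyridine is neutral. With an overall charge of +1 the osmium centre must be in the +4 oxidation state. Osmium is a group-8 element; Os(IV) is therefore d⁴. A 5d ion has a large Δₒ and is invariably low-spin. The d⁴ configuration leaves the e_g set evenly filled (or empty) — no strong Jahn–Teller driving force.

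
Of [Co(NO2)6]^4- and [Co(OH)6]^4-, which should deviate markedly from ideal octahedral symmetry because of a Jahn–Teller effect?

[Co(NO2)6]^4-

[Co(NO2)6]^4-: Ligand charges: each nitro (N-bound nitrite) is −1. With an overall charge of −4 the cobalt centre must be in the +2 oxidation state. Cobalt is a group-9 element; Co(II) is therefore d⁷. Nitro (N-bound nitrite) is a strong-field ligand (high in the spectrochemical series) for a first-row metal, so the complex is low-spin. The t₂g⁶e_g¹ (low-spin) configuration has an unevenly filled e_g set; the Jahn–Teller theorem predicts a tetragonal distortion (typically axial elongation) to lift the degeneracy.
[Co(OH)6]^4-: Ligand charges: each hydroxide is −1. With an overall charge of −4 the cobalt centre must be in the +2 oxidation state. Co sits in group 9, so the d-electron count is 9 − 2 = 7. Hydroxide is a weak-field ligand for a first-row metal, so the complex is high-spin. The d⁷ configuration leaves the e_g set evenly filled (or empty) — no strong Jahn–Teller driving force.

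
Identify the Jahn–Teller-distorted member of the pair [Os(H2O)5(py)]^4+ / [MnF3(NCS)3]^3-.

[Os(H2O)5(py)]^4+: Ligand charges: water is neutral; pyridine is neutral. With an overall charge of +4 the osmium centre must be in the +4 oxidation state. Os sits in group 8, so the d-electron count is 8 − 4 = 4. A 5d ion has a large Δₒ and is invariably low-spin. The d⁴ configuration leaves the e_g set evenly filled (or empty) — no strong Jahn–Teller driving force.
[MnF3(NCS)3]^3-: Each fluoride is −1; each isothiocyanate is −1; balancing the −3 overall charge requires Mn(III). Group 7 minus oxidation state 3 gives a d⁴ configuration. Fluoride and isothiocyanate are weak-field ligands for a first-row metal, so the complex is high-spin. The t₂g³e_g¹ (high-spin) configuration has an unevenly filled e_g set; the Jahn–Teller theorem predicts a tetragonal distortion (typically axial elongation) to lift the degeneracy.

[MnF3(NCS)3]^3-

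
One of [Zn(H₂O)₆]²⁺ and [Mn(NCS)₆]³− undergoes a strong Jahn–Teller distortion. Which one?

[Zn(H₂O)₆]²⁺: Water is neutral; balancing the +2 overall charge requires Zn(II). Group 12 minus oxidation state 2 gives a d¹⁰ configuration. The d¹⁰ configuration leaves the e_g set evenly filled (or empty) — no strong Jahn–Teller driving force.
[Mn(NCS)₆]³−: Each isothiocyanate is −1; balancing the −3 overall charge requires Mn(III). Mn sits in group 7, so the d-electron count is 7 − 3 = 4. Isothiocyanate is a weak-field ligand for a first-row metal, so the complex is high-spin. The t₂g³e_g¹ (high-spin) configuration has an unevenly filled e_g set; the Jahn–Teller theorem predicts a tetragonal distortion (typically axial elongation) to lift the degeneracy.

[Mn(NCS)₆]³−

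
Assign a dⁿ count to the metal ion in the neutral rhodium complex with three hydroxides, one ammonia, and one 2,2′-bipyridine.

Ligand charges: each hydroxide is −1; ammonia is neutral; 2,2′-bipyridine is neutral. With an overall charge of 0 the rhodium centre must be in the +3 oxidation state.
Rh sits in group 9, so the d-electron count is 9 − 3 = 6.

d6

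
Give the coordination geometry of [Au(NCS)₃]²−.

Ligand charges: each isothiocyanate is −1. With an overall charge of −2 the gold centre must be in the +1 oxidation state.
Group 11 minus oxidation state 1 gives a d¹⁰ configuration.
With 3 monodentate ligands the coordination number is 3.
Three ligands around a d¹⁰ centre minimise repulsion in a trigonal-planar arrangement.

trigonal planar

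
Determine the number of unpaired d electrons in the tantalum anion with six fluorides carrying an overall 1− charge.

0

Summing ligand charges against the −1 overall charge gives an oxidation state of +5 for tantalum.
Tantalum is a group-5 element; Ta(V) is therefore d⁰.
In an octahedral field the d⁰ configuration is t₂g⁰e_g⁰, giving 0 unpaired electrons.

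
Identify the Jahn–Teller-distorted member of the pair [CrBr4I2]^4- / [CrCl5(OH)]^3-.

[CrBr4I2]^4-

[CrBr4I2]^4-: Ligand charges: each bromide is −1; each iodide is −1. With an overall charge of −4 the chromium centre must be in the +2 oxidation state. Cr sits in group 6, so the d-electron count is 6 − 2 = 4. Bromide and iodide are weak-field ligands for a first-row metal, so the complex is high-spin. The t₂g³e_g¹ (high-spin) configuration has an unevenly filled e_g set; the Jahn–Teller theorem predicts a tetragonal distortion (typically axial elongation) to lift the degeneracy.
[CrCl5(OH)]^3-: Each chloride is −1; each hydroxide is −1; balancing the −3 overall charge requires Cr(III). Group 6 minus oxidation state 3 gives a d³ configuration. The d³ configuration leaves the e_g set evenly filled (or empty) — no strong Jahn–Teller driving force.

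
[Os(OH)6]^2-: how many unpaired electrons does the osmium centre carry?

2 unpaired electrons

Summing ligand charges against the −2 overall charge gives an oxidation state of +4 for osmium.
Group 8 minus oxidation state 4 gives a d⁴ configuration.
The spin state decides the count: a 5d ion has a large Δₒ and is invariably low-spin.
An octahedral low-spin d⁴ ion is t₂g⁴e_g⁰, giving 2 unpaired electrons.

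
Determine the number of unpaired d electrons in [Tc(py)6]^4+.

3

Pyridine is neutral; balancing the +4 overall charge requires Tc(IV).
Technetium is a group-7 element; Tc(IV) is therefore d³.
In an octahedral field the d³ configuration is t₂g³e_g⁰ (only one arrangement possible), giving 3 unpaired electrons.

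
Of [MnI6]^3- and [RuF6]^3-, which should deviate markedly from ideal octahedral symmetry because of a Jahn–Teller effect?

[MnI6]^3-

[MnI6]^3-: Each iodide is −1; balancing the −3 overall charge requires Mn(III). Group 7 minus oxidation state 3 gives a d⁴ configuration. Iodide is a weak-field ligand for a first-row metal, so the complex is high-spin. The t₂g³e_g¹ (high-spin) configuration has an unevenly filled e_g set; the Jahn–Teller theorem predicts a tetragonal distortion (typically axial elongation) to lift the degeneracy.
[RuF6]^3-: Summing ligand charges against the −3 overall charge gives an oxidation state of +3 for ruthenium. Ru sits in group 8, so the d-electron count is 8 − 3 = 5. A 4d ion has a large Δₒ and is invariably low-spin. The d⁵ configuration leaves the e_g set evenly filled (or empty) — no strong Jahn–Teller driving force.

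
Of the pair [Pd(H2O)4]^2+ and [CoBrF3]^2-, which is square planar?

[Pd(H2O)4]^2+

For [Pd(H2O)4]^2+: Summing ligand charges against the +2 overall charge gives an oxidation state of +2 for palladium. Pd sits in group 10, so the d-electron count is 10 − 2 = 8. A 4d d⁸ ion has a large crystal-field splitting; square planar leaves the high-energy d_{x²−y²} orbital empty and maximises CFSE. → square planar.
For [CoBrF3]^2-: Ligand charges: each bromide is −1; each fluoride is −1. With an overall charge of −2 the cobalt centre must be in the +2 oxidation state. Group 9 minus oxidation state 2 gives a d⁷ configuration. For a high-spin 3d d⁷ ion with weak-field ligands the small Δₜ gives little square-planar CFSE advantage, so four ligands adopt the sterically favoured tetrahedral geometry. → tetrahedral.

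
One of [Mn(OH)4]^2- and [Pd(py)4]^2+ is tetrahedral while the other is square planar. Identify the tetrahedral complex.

For [Mn(OH)4]^2-: Summing ligand charges against the −2 overall charge gives an oxidation state of +2 for manganese. Group 7 minus oxidation state 2 gives a d⁵ configuration. A high-spin d⁵ ion has zero CFSE in either geometry, so four ligands adopt the sterically favoured tetrahedral geometry. → tetrahedral.
For [Pd(py)4]^2+: Ligand charges: pyridine is neutral. With an overall charge of +2 the palladium centre must be in the +2 oxidation state. Palladium is a group-10 element; Pd(II) is therefore d⁸. A 4d d⁸ ion has a large crystal-field splitting; square planar leaves the high-energy d_{x²−y²} orbital empty and maximises CFSE. → square planar.

[Mn(OH)4]^2-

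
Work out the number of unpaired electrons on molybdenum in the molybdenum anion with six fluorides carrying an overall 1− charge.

1 unpaired electron

Ligand charges: each fluoride is −1. With an overall charge of −1 the molybdenum centre must be in the +5 oxidation state.
Group 6 minus oxidation state 5 gives a d¹ configuration.
In an octahedral field the d¹ configuration is t₂g¹e_g⁰ (only one arrangement possible), giving 1 unpaired electron.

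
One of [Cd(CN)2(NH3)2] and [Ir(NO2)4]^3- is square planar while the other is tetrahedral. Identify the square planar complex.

[Ir(NO2)4]^3-

For [Cd(CN)2(NH3)2]: Summing ligand charges against the 0 overall charge gives an oxidation state of +2 for cadmium. Group 12 minus oxidation state 2 gives a d¹⁰ configuration. A d¹⁰ ion has no crystal-field stabilisation preference between square planar and tetrahedral, so four ligands adopt the sterically favoured tetrahedral geometry. → tetrahedral.
For [Ir(NO2)4]^3-: Each nitro (N-bound nitrite) is −1; balancing the −3 overall charge requires Ir(I). Ir sits in group 9, so the d-electron count is 9 − 1 = 8. A 5d d⁸ ion has a large crystal-field splitting; square planar leaves the high-energy d_{x²−y²} orbital empty and maximises CFSE. → square planar.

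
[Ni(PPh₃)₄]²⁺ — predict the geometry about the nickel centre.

Summing ligand charges against the +2 overall charge gives an oxidation state of +2 for nickel.
Ni sits in group 10, so the d-electron count is 10 − 2 = 8.
Coordination number: 4.
Triphenylphosphine is a strong-field ligand (high in the spectrochemical series).
A 3d d⁸ ion with strong-field ligands gains enough CFSE to favour square planar over tetrahedral.

square planar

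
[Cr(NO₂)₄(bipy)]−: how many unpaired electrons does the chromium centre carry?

Each nitro (N-bound nitrite) is −1; 2,2′-bipyridine is neutral; balancing the −1 overall charge requires Cr(III).
Group 6 minus oxidation state 3 gives a d³ configuration.
Counting donor atoms: 4×nitro (N-bound nitrite) (monodentate) → 4 donors; 1×2,2′-bipyridine (bidentate) → 2 donors. Coordination number = 6.
In an octahedral field the d³ configuration is t₂g³e_g⁰ (only one arrangement possible), giving 3 unpaired electrons.

3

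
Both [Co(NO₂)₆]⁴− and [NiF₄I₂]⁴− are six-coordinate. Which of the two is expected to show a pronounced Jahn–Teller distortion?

[Co(NO₂)₆]⁴−

[Co(NO₂)₆]⁴−: Ligand charges: each nitro (N-bound nitrite) is −1. With an overall charge of −4 the cobalt centre must be in the +2 oxidation state. Co sits in group 9, so the d-electron count is 9 − 2 = 7. Nitro (N-bound nitrite) is a strong-field ligand (high in the spectrochemical series) for a first-row metal, so the complex is low-spin. The t₂g⁶e_g¹ (low-spin) configuration has an unevenly filled e_g set; the Jahn–Teller theorem predicts a tetragonal distortion (typically axial elongation) to lift the degeneracy.
[NiF₄I₂]⁴−: Summing ligand charges against the −4 overall charge gives an oxidation state of +2 for nickel. Group 10 minus oxidation state 2 gives a d⁸ configuration. The d⁸ configuration leaves the e_g set evenly filled (or empty) — no strong Jahn–Teller driving force.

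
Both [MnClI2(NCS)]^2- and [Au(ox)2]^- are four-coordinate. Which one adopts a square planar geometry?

[Au(ox)2]^-

For [MnClI2(NCS)]^2-: Summing ligand charges against the −2 overall charge gives an oxidation state of +2 for manganese. Group 7 minus oxidation state 2 gives a d⁵ configuration. A high-spin d⁵ ion has zero CFSE in either geometry, so four ligands adopt the sterically favoured tetrahedral geometry. → tetrahedral.
For [Au(ox)2]^-: Ligand charges: each oxalate is −2. With an overall charge of −1 the gold centre must be in the +3 oxidation state. Group 11 minus oxidation state 3 gives a d⁸ configuration. A 5d d⁸ ion has a large crystal-field splitting; square planar leaves the high-energy d_{x²−y²} orbital empty and maximises CFSE. → square planar.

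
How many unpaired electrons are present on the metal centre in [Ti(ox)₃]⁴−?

Ligand charges: each oxalate is −2. With an overall charge of −4 the titanium centre must be in the +2 oxidation state.
Titanium is a group-4 element; Ti(II) is therefore d².
Counting donor atoms: 3×oxalate (bidentate) → 6 donors. Coordination number = 6.
In an octahedral field the d² configuration is t₂g²e_g⁰ (only one arrangement possible), giving 2 unpaired electrons.

2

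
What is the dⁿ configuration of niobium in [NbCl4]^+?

Summing ligand charges against the +1 overall charge gives an oxidation state of +5 for niobium.
Group 5 minus oxidation state 5 gives a d⁰ configuration.

d⁰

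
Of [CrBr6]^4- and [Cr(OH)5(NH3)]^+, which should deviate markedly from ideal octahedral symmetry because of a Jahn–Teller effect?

[CrBr6]^4-: Summing ligand charges against the −4 overall charge gives an oxidation state of +2 for chromium. Chromium is a group-6 element; Cr(II) is therefore d⁴. Bromide is a weak-field ligand for a first-row metal, so the complex is high-spin. The t₂g³e_g¹ (high-spin) configuration has an unevenly filled e_g set; the Jahn–Teller theorem predicts a tetragonal distortion (typically axial elongation) to lift the degeneracy.
[Cr(OH)5(NH3)]^+: Summing ligand charges against the +1 overall charge gives an oxidation state of +6 for chromium. Group 6 minus oxidation state 6 gives a d⁰ configuration. The d⁰ configuration leaves the e_g set evenly filled (or empty) — no strong Jahn–Teller driving force.

[CrBr6]^4-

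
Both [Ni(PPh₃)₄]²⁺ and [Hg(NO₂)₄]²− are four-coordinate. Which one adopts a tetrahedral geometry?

For [Ni(PPh₃)₄]²⁺: Summing ligand charges against the +2 overall charge gives an oxidation state of +2 for nickel. Ni sits in group 10, so the d-electron count is 10 − 2 = 8. Triphenylphosphine is a strong-field ligand (high in the spectrochemical series). A 3d d⁸ ion with strong-field ligands gains enough CFSE to favour square planar over tetrahedral. → square planar.
For [Hg(NO₂)₄]²−: Ligand charges: each nitro (N-bound nitrite) is −1. With an overall charge of −2 the mercury centre must be in the +2 oxidation state. Mercury is a group-12 element; Hg(II) is therefore d¹⁰. A d¹⁰ ion has no crystal-field stabilisation preference between square planar and tetrahedral, so four ligands adopt the sterically favoured tetrahedral geometry. → tetrahedral.

[Hg(NO₂)₄]²−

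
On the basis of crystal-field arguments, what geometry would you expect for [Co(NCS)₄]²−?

Each isothiocyanate is −1; balancing the −2 overall charge requires Co(II).
Group 9 minus oxidation state 2 gives a d⁷ configuration.
Coordination number: 4.
Isothiocyanate is a weak-field ligand.
For a high-spin 3d d⁷ ion with weak-field ligands the small Δₜ gives little square-planar CFSE advantage, so four ligands adopt the sterically favoured tetrahedral geometry.

tetrahedral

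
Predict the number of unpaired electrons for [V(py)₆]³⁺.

Summing ligand charges against the +3 overall charge gives an oxidation state of +3 for vanadium.
Vanadium is a group-5 element; V(III) is therefore d².
In an octahedral field the d² configuration is t₂g²e_g⁰ (only one arrangement possible), giving 2 unpaired electrons.

2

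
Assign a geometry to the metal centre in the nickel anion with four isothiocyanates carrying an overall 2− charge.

Summing ligand charges against the −2 overall charge gives an oxidation state of +2 for nickel.
Group 10 minus oxidation state 2 gives a d⁸ configuration.
Coordination number: 4.
Isothiocyanate is a weak-field ligand.
With weak-field ligands the CFSE gain from square planar is small, so a 3d d⁸ ion takes the sterically preferred tetrahedral geometry.

tetrahedral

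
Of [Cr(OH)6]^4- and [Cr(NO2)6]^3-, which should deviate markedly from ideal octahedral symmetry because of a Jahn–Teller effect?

[Cr(OH)6]^4-: Summing ligand charges against the −4 overall charge gives an oxidation state of +2 for chromium. Group 6 minus oxidation state 2 gives a d⁴ configuration. Hydroxide is a weak-field ligand for a first-row metal, so the complex is high-spin. The t₂g³e_g¹ (high-spin) configuration has an unevenly filled e_g set; the Jahn–Teller theorem predicts a tetragonal distortion (typically axial elongation) to lift the degeneracy.
[Cr(NO2)6]^3-: Each nitro (N-bound nitrite) is −1; balancing the −3 overall charge requires Cr(III). Group 6 minus oxidation state 3 gives a d³ configuration. The d³ configuration leaves the e_g set evenly filled (or empty) — no strong Jahn–Teller driving force.

[Cr(OH)6]^4-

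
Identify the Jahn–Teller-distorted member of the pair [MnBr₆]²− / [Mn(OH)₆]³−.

[MnBr₆]²−: Ligand charges: each bromide is −1. With an overall charge of −2 the manganese centre must be in the +4 oxidation state. Manganese is a group-7 element; Mn(IV) is therefore d³. The d³ configuration leaves the e_g set evenly filled (or empty) — no strong Jahn–Teller driving force.
[Mn(OH)₆]³−: Summing ligand charges against the −3 overall charge gives an oxidation state of +3 for manganese. Manganese is a group-7 element; Mn(III) is therefore d⁴. Hydroxide is a weak-field ligand for a first-row metal, so the complex is high-spin. The t₂g³e_g¹ (high-spin) configuration has an unevenly filled e_g set; the Jahn–Teller theorem predicts a tetragonal distortion (typically axial elongation) to lift the degeneracy.

[Mn(OH)₆]³−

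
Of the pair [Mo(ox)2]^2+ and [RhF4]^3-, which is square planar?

[RhF4]^3-

For [Mo(ox)2]^2+: Ligand charges: each oxalate is −2. With an overall charge of +2 the molybdenum centre must be in the +6 oxidation state. Molybdenum is a group-6 element; Mo(VI) is therefore d⁰. A d⁰ ion has no crystal-field stabilisation preference between square planar and tetrahedral, so four ligands adopt the sterically favoured tetrahedral geometry. → tetrahedral.
For [RhF4]^3-: Each fluoride is −1; balancing the −3 overall charge requires Rh(I). Rh sits in group 9, so the d-electron count is 9 − 1 = 8. A 4d d⁸ ion has a large crystal-field splitting; square planar leaves the high-energy d_{x²−y²} orbital empty and maximises CFSE. → square planar.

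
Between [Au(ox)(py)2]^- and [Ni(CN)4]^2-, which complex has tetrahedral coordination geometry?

[Au(ox)(py)2]^-

For [Au(ox)(py)2]^-: Each oxalate is −2; pyridine is neutral; balancing the −1 overall charge requires Au(I). Gold is a group-11 element; Au(I) is therefore d¹⁰. A d¹⁰ ion has no crystal-field stabilisation preference between square planar and tetrahedral, so four ligands adopt the sterically favoured tetrahedral geometry. → tetrahedral.
For [Ni(CN)4]^2-: Ligand charges: each cyanide is −1. With an overall charge of −2 the nickel centre must be in the +2 oxidation state. Ni sits in group 10, so the d-electron count is 10 − 2 = 8. Cyanide is a strong-field ligand (high in the spectrochemical series). A 3d d⁸ ion with strong-field ligands gains enough CFSE to favour square planar over tetrahedral. → square planar.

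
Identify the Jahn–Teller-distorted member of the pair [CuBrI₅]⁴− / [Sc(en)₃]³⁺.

[CuBrI₅]⁴−

[CuBrI₅]⁴−: Summing ligand charges against the −4 overall charge gives an oxidation state of +2 for copper. Group 11 minus oxidation state 2 gives a d⁹ configuration. The t₂g⁶e_g³ configuration has an unevenly filled e_g set; the Jahn–Teller theorem predicts a tetragonal distortion (typically axial elongation) to lift the degeneracy.
[Sc(en)₃]³⁺: Summing ligand charges against the +3 overall charge gives an oxidation state of +3 for scandium. Group 3 minus oxidation state 3 gives a d⁰ configuration. The d⁰ configuration leaves the e_g set evenly filled (or empty) — no strong Jahn–Teller driving force.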